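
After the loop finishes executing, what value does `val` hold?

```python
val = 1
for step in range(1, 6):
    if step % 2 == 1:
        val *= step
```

Let's trace through this code step by step.

Initialize: val = 1
Entering loop: for step in range(1, 6):
After iteration 1: step = 1, val = 1
After iteration 2: step = 2, val = 1
After iteration 3: step = 3, val = 3
After iteration 4: step = 4, val = 3
After iteration 5: step = 5, val = 15
Loop ends.

Final answer: 15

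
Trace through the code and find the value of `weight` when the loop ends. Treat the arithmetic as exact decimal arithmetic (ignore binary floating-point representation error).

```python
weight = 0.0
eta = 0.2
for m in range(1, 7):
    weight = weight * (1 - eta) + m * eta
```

Let's trace through this code step by step.

Initialize: weight = 0.0
Initialize: eta = 0.2
Entering loop: for m in range(1, 7):
After iteration 1: m = 1, weight = 0.2
After iteration 2: m = 2, weight = 0.56
After iteration 3: m = 3, weight = 1.048
After iteration 4: m = 4, weight = 1.6384
After iteration 5: m = 5, weight = 2.31072
After iteration 6: m = 6, weight = 3.048576
Loop ends.

Final answer: 3.048576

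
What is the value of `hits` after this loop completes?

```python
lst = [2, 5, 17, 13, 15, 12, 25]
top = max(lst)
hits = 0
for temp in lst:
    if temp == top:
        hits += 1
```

Let's trace through this code step by step.

Initialize: lst = [2, 5, 17, 13, 15, 12, 25]
Initialize: top = 25
Initialize: hits = 0
Entering loop: for temp in lst:
After iteration 1: temp = 2, hits = 0
After iteration 2: temp = 5, hits = 0
After iteration 3: temp = 17, hits = 0
After iteration 4: temp = 13, hits = 0
After iteration 5: temp = 15, hits = 0
After iteration 6: temp = 12, hits = 0
After iteration 7: temp = 25, hits = 1
Loop ends.

Final answer: 1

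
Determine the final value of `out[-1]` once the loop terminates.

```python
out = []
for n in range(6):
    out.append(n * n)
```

Let's trace through this code step by step.

Initialize: out = []
Entering loop: for n in range(6):
After iteration 1: n = 0, out = [0]
After iteration 2: n = 1, out = [0, 1]
After iteration 3: n = 2, out = [0, 1, 4]
After iteration 4: n = 3, out = [0, 1, 4, 9]
After iteration 5: n = 4, out = [0, 1, 4, 9, 16]
After iteration 6: n = 5, out = [0, 1, 4, 9, 16, 25]
Loop ends.
out[-1] = 25

Final answer: 25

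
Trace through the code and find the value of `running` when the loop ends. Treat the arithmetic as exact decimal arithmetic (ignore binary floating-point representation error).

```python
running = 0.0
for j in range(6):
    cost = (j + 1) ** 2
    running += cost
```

Let's trace through this code step by step.

Initialize: running = 0.0
Entering loop: for j in range(6):
After iteration 1: j = 0, running = 1.0, cost = 1
After iteration 2: j = 1, running = 5.0, cost = 4
After iteration 3: j = 2, running = 14.0, cost = 9
After iteration 4: j = 3, running = 30.0, cost = 16
After iteration 5: j = 4, running = 55.0, cost = 25
After iteration 6: j = 5, running = 91.0, cost = 36
Loop ends.

Final answer: 91.0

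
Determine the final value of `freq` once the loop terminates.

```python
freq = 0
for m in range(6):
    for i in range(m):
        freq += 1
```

Let's trace through this code step by step.

Initialize: freq = 0
Entering loop: for m in range(6):
After iteration 1: m = 0, freq = 0
After iteration 2: m = 1, freq = 1, i = 0
After iteration 3: m = 2, freq = 3, i = 1
After iteration 4: m = 3, freq = 6, i = 2
After iteration 5: m = 4, freq = 10, i = 3
After iteration 6: m = 5, freq = 15, i = 4
Loop ends.

Final answer: 15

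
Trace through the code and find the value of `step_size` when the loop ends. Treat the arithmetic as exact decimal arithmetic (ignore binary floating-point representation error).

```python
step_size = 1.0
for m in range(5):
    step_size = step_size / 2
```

Let's trace through this code step by step.

Initialize: step_size = 1.0
Entering loop: for m in range(5):
After iteration 1: m = 0, step_size = 0.5
After iteration 2: m = 1, step_size = 0.25
After iteration 3: m = 2, step_size = 0.125
After iteration 4: m = 3, step_size = 0.0625
After iteration 5: m = 4, step_size = 0.03125
Loop ends.

Final answer: 0.03125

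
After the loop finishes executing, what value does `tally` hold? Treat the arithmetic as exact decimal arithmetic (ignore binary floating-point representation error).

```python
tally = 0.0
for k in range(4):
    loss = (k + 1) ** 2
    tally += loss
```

Let's trace through this code step by step.

Initialize: tally = 0.0
Entering loop: for k in range(4):
After iteration 1: k = 0, tally = 1.0, loss = 1
After iteration 2: k = 1, tally = 5.0, loss = 4
After iteration 3: k = 2, tally = 14.0, loss = 9
After iteration 4: k = 3, tally = 30.0, loss = 16
Loop ends.

Final answer: 30.0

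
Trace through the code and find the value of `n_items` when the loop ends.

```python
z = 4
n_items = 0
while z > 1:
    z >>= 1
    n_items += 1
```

Let's trace through this code step by step.

Initialize: z = 4
Initialize: n_items = 0
Entering loop: while z > 1:
After iteration 1: z = 2, n_items = 1
After iteration 2: z = 1, n_items = 2
Loop ends.

Final answer: 2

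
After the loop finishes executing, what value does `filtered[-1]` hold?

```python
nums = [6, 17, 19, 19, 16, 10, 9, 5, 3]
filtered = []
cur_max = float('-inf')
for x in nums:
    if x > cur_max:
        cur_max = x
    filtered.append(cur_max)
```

Let's trace through this code step by step.

Initialize: nums = [6, 17, 19, 19, 16, 10, 9, 5, 3]
Initialize: filtered = []
Initialize: cur_max = -inf
Entering loop: for x in nums:
After iteration 1: x = 6, filtered = [6], cur_max = 6
After iteration 2: x = 17, filtered = [6, 17], cur_max = 17
After iteration 3: x = 19, filtered = [6, 17, 19], cur_max = 19
After iteration 4: x = 19, filtered = [6, 17, 19, 19], cur_max = 19
After iteration 5: x = 16, filtered = [6, 17, 19, 19, 19], cur_max = 19
After iteration 6: x = 10, filtered = [6, 17, 19, 19, 19, 19], cur_max = 19
After iteration 7: x = 9, filtered = [6, 17, 19, 19, 19, 19, 19], cur_max = 19
After iteration 8: x = 5, filtered = [6, 17, 19, 19, 19, 19, 19, 19], cur_max = 19
After iteration 9: x = 3, filtered = [6, 17, 19, 19, 19, 19, 19, 19, 19], cur_max = 19
Loop ends.
filtered[-1] = 19

Final answer: 19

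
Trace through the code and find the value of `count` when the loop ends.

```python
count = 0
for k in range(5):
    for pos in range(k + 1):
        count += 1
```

Let's trace through this code step by step.

Initialize: count = 0
Entering loop: for k in range(5):
After iteration 1: k = 0, count = 1, pos = 0
After iteration 2: k = 1, count = 3, pos = 1
After iteration 3: k = 2, count = 6, pos = 2
After iteration 4: k = 3, count = 10, pos = 3
After iteration 5: k = 4, count = 15, pos = 4
Loop ends.

Final answer: 15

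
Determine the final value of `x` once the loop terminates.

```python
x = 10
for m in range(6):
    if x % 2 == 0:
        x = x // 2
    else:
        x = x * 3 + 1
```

Let's trace through this code step by step.

Initialize: x = 10
Entering loop: for m in range(6):
After iteration 1: m = 0, x = 5
After iteration 2: m = 1, x = 16
After iteration 3: m = 2, x = 8
After iteration 4: m = 3, x = 4
After iteration 5: m = 4, x = 2
After iteration 6: m = 5, x = 1
Loop ends.

Final answer: 1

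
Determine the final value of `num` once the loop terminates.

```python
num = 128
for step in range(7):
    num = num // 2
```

Let's trace through this code step by step.

Initialize: num = 128
Entering loop: for step in range(7):
After iteration 1: step = 0, num = 64
After iteration 2: step = 1, num = 32
After iteration 3: step = 2, num = 16
After iteration 4: step = 3, num = 8
After iteration 5: step = 4, num = 4
After iteration 6: step = 5, num = 2
After iteration 7: step = 6, num = 1
Loop ends.

Final answer: 1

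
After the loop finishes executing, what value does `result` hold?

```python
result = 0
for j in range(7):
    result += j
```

Let's trace through this code step by step.

Initialize: result = 0
Entering loop: for j in range(7):
After iteration 1: j = 0, result = 0
After iteration 2: j = 1, result = 1
After iteration 3: j = 2, result = 3
After iteration 4: j = 3, result = 6
After iteration 5: j = 4, result = 10
After iteration 6: j = 5, result = 15
After iteration 7: j = 6, result = 21
Loop ends.

Final answer: 21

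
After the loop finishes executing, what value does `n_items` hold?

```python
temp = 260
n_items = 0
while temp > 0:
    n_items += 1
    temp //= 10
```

Let's trace through this code step by step.

Initialize: temp = 260
Initialize: n_items = 0
Entering loop: while temp > 0:
After iteration 1: temp = 26, n_items = 1
After iteration 2: temp = 2, n_items = 2
After iteration 3: temp = 0, n_items = 3
Loop ends.

Final answer: 3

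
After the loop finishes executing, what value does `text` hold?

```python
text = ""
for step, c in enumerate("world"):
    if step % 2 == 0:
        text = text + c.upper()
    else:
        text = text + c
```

Let's trace through this code step by step.

Initialize: text = ''
Entering loop: for step, c in enumerate("world"):
After iteration 1: step = 0, c = 'w', text = 'W'
After iteration 2: step = 1, c = 'o', text = 'Wo'
After iteration 3: step = 2, c = 'r', text = 'WoR'
After iteration 4: step = 3, c = 'l', text = 'WoRl'
After iteration 5: step = 4, c = 'd', text = 'WoRlD'
Loop ends.

Final answer: 'WoRlD'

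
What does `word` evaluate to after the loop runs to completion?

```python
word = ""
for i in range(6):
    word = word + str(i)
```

Let's trace through this code step by step.

Initialize: word = ''
Entering loop: for i in range(6):
After iteration 1: i = 0, word = '0'
After iteration 2: i = 1, word = '01'
After iteration 3: i = 2, word = '012'
After iteration 4: i = 3, word = '0123'
After iteration 5: i = 4, word = '01234'
After iteration 6: i = 5, word = '012345'
Loop ends.

Final answer: '012345'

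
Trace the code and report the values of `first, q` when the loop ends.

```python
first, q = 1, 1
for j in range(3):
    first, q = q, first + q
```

Let's trace through this code step by step.

Initialize: first = 1
Initialize: q = 1
Entering loop: for j in range(3):
After iteration 1: j = 0, first = 1, q = 2
After iteration 2: j = 1, first = 2, q = 3
After iteration 3: j = 2, first = 3, q = 5
Loop ends.

Final answer: 3, 5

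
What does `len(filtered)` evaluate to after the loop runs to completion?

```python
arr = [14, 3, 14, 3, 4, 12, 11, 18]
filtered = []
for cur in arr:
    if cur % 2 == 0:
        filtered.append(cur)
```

Let's trace through this code step by step.

Initialize: arr = [14, 3, 14, 3, 4, 12, 11, 18]
Initialize: filtered = []
Entering loop: for cur in arr:
After iteration 1: cur = 14, filtered = [14]
After iteration 2: cur = 3, filtered = [14]
After iteration 3: cur = 14, filtered = [14, 14]
After iteration 4: cur = 3, filtered = [14, 14]
After iteration 5: cur = 4, filtered = [14, 14, 4]
After iteration 6: cur = 12, filtered = [14, 14, 4, 12]
After iteration 7: cur = 11, filtered = [14, 14, 4, 12]
After iteration 8: cur = 18, filtered = [14, 14, 4, 12, 18]
Loop ends.
len(filtered) = 5

Final answer: 5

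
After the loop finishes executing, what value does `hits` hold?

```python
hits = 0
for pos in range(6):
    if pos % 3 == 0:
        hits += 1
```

Let's trace through this code step by step.

Initialize: hits = 0
Entering loop: for pos in range(6):
After iteration 1: pos = 0, hits = 1
After iteration 2: pos = 1, hits = 1
After iteration 3: pos = 2, hits = 1
After iteration 4: pos = 3, hits = 2
After iteration 5: pos = 4, hits = 2
After iteration 6: pos = 5, hits = 2
Loop ends.

Final answer: 2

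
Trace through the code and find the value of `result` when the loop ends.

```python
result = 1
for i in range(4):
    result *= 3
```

Let's trace through this code step by step.

Initialize: result = 1
Entering loop: for i in range(4):
After iteration 1: i = 0, result = 3
After iteration 2: i = 1, result = 9
After iteration 3: i = 2, result = 27
After iteration 4: i = 3, result = 81
Loop ends.

Final answer: 81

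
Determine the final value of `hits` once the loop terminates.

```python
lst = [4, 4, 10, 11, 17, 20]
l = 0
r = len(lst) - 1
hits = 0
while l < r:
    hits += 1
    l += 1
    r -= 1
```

Let's trace through this code step by step.

Initialize: lst = [4, 4, 10, 11, 17, 20]
Initialize: l = 0
Initialize: r = 5
Initialize: hits = 0
Entering loop: while l < r:
After iteration 1: l = 1, r = 4, hits = 1
After iteration 2: l = 2, r = 3, hits = 2
After iteration 3: l = 3, r = 2, hits = 3
Loop ends.

Final answer: 3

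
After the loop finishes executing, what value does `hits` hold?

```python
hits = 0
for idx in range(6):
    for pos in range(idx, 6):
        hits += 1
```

Let's trace through this code step by step.

Initialize: hits = 0
Entering loop: for idx in range(6):
After iteration 1: idx = 0, hits = 6
After iteration 2: idx = 1, hits = 11
After iteration 3: idx = 2, hits = 15
After iteration 4: idx = 3, hits = 18
After iteration 5: idx = 4, hits = 20
After iteration 6: idx = 5, hits = 21
Loop ends.

Final answer: 21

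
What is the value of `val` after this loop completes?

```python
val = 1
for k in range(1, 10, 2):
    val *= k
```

Let's trace through this code step by step.

Initialize: val = 1
Entering loop: for k in range(1, 10, 2):
After iteration 1: k = 1, val = 1
After iteration 2: k = 3, val = 3
After iteration 3: k = 5, val = 15
After iteration 4: k = 7, val = 105
After iteration 5: k = 9, val = 945
Loop ends.

Final answer: 945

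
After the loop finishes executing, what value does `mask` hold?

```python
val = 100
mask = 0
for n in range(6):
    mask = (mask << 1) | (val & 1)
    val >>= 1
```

Let's trace through this code step by step.

Initialize: val = 100
Initialize: mask = 0
Entering loop: for n in range(6):
After iteration 1: n = 0, val = 50, mask = 0
After iteration 2: n = 1, val = 25, mask = 0
After iteration 3: n = 2, val = 12, mask = 1
After iteration 4: n = 3, val = 6, mask = 2
After iteration 5: n = 4, val = 3, mask = 4
After iteration 6: n = 5, val = 1, mask = 9
Loop ends.

Final answer: 9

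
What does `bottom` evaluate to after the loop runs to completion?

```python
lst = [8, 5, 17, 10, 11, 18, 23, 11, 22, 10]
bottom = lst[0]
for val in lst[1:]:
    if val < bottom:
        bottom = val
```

Let's trace through this code step by step.

Initialize: lst = [8, 5, 17, 10, 11, 18, 23, 11, 22, 10]
Initialize: bottom = 8
Entering loop: for val in lst[1:]:
After iteration 1: val = 5, bottom = 5
After iteration 2: val = 17, bottom = 5
After iteration 3: val = 10, bottom = 5
After iteration 4: val = 11, bottom = 5
After iteration 5: val = 18, bottom = 5
After iteration 6: val = 23, bottom = 5
After iteration 7: val = 11, bottom = 5
After iteration 8: val = 22, bottom = 5
After iteration 9: val = 10, bottom = 5
Loop ends.

Final answer: 5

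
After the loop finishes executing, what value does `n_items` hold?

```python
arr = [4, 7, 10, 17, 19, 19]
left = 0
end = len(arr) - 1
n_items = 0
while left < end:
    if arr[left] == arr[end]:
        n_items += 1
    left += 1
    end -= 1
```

Let's trace through this code step by step.

Initialize: arr = [4, 7, 10, 17, 19, 19]
Initialize: left = 0
Initialize: end = 5
Initialize: n_items = 0
Entering loop: while left < end:
After iteration 1: left = 1, end = 4, n_items = 0
After iteration 2: left = 2, end = 3, n_items = 0
After iteration 3: left = 3, end = 2, n_items = 0
Loop ends.

Final answer: 0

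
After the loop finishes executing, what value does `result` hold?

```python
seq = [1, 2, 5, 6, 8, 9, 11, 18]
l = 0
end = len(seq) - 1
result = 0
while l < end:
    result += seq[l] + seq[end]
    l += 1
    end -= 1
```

Let's trace through this code step by step.

Initialize: seq = [1, 2, 5, 6, 8, 9, 11, 18]
Initialize: l = 0
Initialize: end = 7
Initialize: result = 0
Entering loop: while l < end:
After iteration 1: l = 1, end = 6, result = 19
After iteration 2: l = 2, end = 5, result = 32
After iteration 3: l = 3, end = 4, result = 46
After iteration 4: l = 4, end = 3, result = 60
Loop ends.

Final answer: 60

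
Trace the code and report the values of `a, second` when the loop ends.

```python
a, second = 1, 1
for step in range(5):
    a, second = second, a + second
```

Let's trace through this code step by step.

Initialize: a = 1
Initialize: second = 1
Entering loop: for step in range(5):
After iteration 1: step = 0, a = 1, second = 2
After iteration 2: step = 1, a = 2, second = 3
After iteration 3: step = 2, a = 3, second = 5
After iteration 4: step = 3, a = 5, second = 8
After iteration 5: step = 4, a = 8, second = 13
Loop ends.

Final answer: 8, 13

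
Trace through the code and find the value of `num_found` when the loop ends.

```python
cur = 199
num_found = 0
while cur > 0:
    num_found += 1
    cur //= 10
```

Let's trace through this code step by step.

Initialize: cur = 199
Initialize: num_found = 0
Entering loop: while cur > 0:
After iteration 1: cur = 19, num_found = 1
After iteration 2: cur = 1, num_found = 2
After iteration 3: cur = 0, num_found = 3
Loop ends.

Final answer: 3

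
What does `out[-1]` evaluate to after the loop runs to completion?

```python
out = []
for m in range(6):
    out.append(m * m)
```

Let's trace through this code step by step.

Initialize: out = []
Entering loop: for m in range(6):
After iteration 1: m = 0, out = [0]
After iteration 2: m = 1, out = [0, 1]
After iteration 3: m = 2, out = [0, 1, 4]
After iteration 4: m = 3, out = [0, 1, 4, 9]
After iteration 5: m = 4, out = [0, 1, 4, 9, 16]
After iteration 6: m = 5, out = [0, 1, 4, 9, 16, 25]
Loop ends.
out[-1] = 25

Final answer: 25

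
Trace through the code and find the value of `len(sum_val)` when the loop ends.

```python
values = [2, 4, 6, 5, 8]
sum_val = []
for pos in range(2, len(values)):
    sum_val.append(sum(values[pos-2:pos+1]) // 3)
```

Let's trace through this code step by step.

Initialize: values = [2, 4, 6, 5, 8]
Initialize: sum_val = []
Entering loop: for pos in range(2, len(values)):
After iteration 1: pos = 2, sum_val = [4]
After iteration 2: pos = 3, sum_val = [4, 5]
After iteration 3: pos = 4, sum_val = [4, 5, 6]
Loop ends.
len(sum_val) = 3

Final answer: 3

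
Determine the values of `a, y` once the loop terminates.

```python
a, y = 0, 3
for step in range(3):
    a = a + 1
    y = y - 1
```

Let's trace through this code step by step.

Initialize: a = 0
Initialize: y = 3
Entering loop: for step in range(3):
After iteration 1: step = 0, a = 1, y = 2
After iteration 2: step = 1, a = 2, y = 1
After iteration 3: step = 2, a = 3, y = 0
Loop ends.

Final answer: 3, 0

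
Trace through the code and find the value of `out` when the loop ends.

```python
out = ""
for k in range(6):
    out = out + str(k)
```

Let's trace through this code step by step.

Initialize: out = ''
Entering loop: for k in range(6):
After iteration 1: k = 0, out = '0'
After iteration 2: k = 1, out = '01'
After iteration 3: k = 2, out = '012'
After iteration 4: k = 3, out = '0123'
After iteration 5: k = 4, out = '01234'
After iteration 6: k = 5, out = '012345'
Loop ends.

Final answer: '012345'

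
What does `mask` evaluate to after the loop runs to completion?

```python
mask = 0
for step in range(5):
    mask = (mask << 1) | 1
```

Let's trace through this code step by step.

Initialize: mask = 0
Entering loop: for step in range(5):
After iteration 1: step = 0, mask = 1
After iteration 2: step = 1, mask = 3
After iteration 3: step = 2, mask = 7
After iteration 4: step = 3, mask = 15
After iteration 5: step = 4, mask = 31
Loop ends.

Final answer: 31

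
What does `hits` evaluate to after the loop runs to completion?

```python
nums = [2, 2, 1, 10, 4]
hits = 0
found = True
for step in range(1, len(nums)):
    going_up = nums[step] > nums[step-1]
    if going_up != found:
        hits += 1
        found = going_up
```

Let's trace through this code step by step.

Initialize: nums = [2, 2, 1, 10, 4]
Initialize: hits = 0
Initialize: found = True
Entering loop: for step in range(1, len(nums)):
After iteration 1: step = 1, hits = 1, found = False, going_up = False
After iteration 2: step = 2, hits = 1, found = False, going_up = False
After iteration 3: step = 3, hits = 2, found = True, going_up = True
After iteration 4: step = 4, hits = 3, found = False, going_up = False
Loop ends.

Final answer: 3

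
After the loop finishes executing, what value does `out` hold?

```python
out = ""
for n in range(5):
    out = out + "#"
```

Let's trace through this code step by step.

Initialize: out = ''
Entering loop: for n in range(5):
After iteration 1: n = 0, out = '#'
After iteration 2: n = 1, out = '##'
After iteration 3: n = 2, out = '###'
After iteration 4: n = 3, out = '####'
After iteration 5: n = 4, out = '#####'
Loop ends.

Final answer: '#####'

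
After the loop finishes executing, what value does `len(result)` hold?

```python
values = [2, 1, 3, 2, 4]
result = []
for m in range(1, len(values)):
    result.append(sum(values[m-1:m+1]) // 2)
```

Let's trace through this code step by step.

Initialize: values = [2, 1, 3, 2, 4]
Initialize: result = []
Entering loop: for m in range(1, len(values)):
After iteration 1: m = 1, result = [1]
After iteration 2: m = 2, result = [1, 2]
After iteration 3: m = 3, result = [1, 2, 2]
After iteration 4: m = 4, result = [1, 2, 2, 3]
Loop ends.
len(result) = 4

Final answer: 4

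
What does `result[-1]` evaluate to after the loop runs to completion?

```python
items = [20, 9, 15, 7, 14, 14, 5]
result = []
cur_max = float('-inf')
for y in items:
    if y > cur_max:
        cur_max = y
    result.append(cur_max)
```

Let's trace through this code step by step.

Initialize: items = [20, 9, 15, 7, 14, 14, 5]
Initialize: result = []
Initialize: cur_max = -inf
Entering loop: for y in items:
After iteration 1: y = 20, result = [20], cur_max = 20
After iteration 2: y = 9, result = [20, 20], cur_max = 20
After iteration 3: y = 15, result = [20, 20, 20], cur_max = 20
After iteration 4: y = 7, result = [20, 20, 20, 20], cur_max = 20
After iteration 5: y = 14, result = [20, 20, 20, 20, 20], cur_max = 20
After iteration 6: y = 14, result = [20, 20, 20, 20, 20, 20], cur_max = 20
After iteration 7: y = 5, result = [20, 20, 20, 20, 20, 20, 20], cur_max = 20
Loop ends.
result[-1] = 20

Final answer: 20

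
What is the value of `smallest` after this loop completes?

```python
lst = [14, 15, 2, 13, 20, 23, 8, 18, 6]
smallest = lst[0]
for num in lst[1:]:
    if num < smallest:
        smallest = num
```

Let's trace through this code step by step.

Initialize: lst = [14, 15, 2, 13, 20, 23, 8, 18, 6]
Initialize: smallest = 14
Entering loop: for num in lst[1:]:
After iteration 1: num = 15, smallest = 14
After iteration 2: num = 2, smallest = 2
After iteration 3: num = 13, smallest = 2
After iteration 4: num = 20, smallest = 2
After iteration 5: num = 23, smallest = 2
After iteration 6: num = 8, smallest = 2
After iteration 7: num = 18, smallest = 2
After iteration 8: num = 6, smallest = 2
Loop ends.

Final answer: 2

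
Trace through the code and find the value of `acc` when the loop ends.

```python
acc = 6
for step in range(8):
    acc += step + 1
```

Let's trace through this code step by step.

Initialize: acc = 6
Entering loop: for step in range(8):
After iteration 1: step = 0, acc = 7
After iteration 2: step = 1, acc = 9
After iteration 3: step = 2, acc = 12
After iteration 4: step = 3, acc = 16
After iteration 5: step = 4, acc = 21
After iteration 6: step = 5, acc = 27
After iteration 7: step = 6, acc = 34
After iteration 8: step = 7, acc = 42
Loop ends.

Final answer: 42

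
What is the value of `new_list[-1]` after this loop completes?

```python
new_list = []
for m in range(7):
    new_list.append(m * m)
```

Let's trace through this code step by step.

Initialize: new_list = []
Entering loop: for m in range(7):
After iteration 1: m = 0, new_list = [0]
After iteration 2: m = 1, new_list = [0, 1]
After iteration 3: m = 2, new_list = [0, 1, 4]
After iteration 4: m = 3, new_list = [0, 1, 4, 9]
After iteration 5: m = 4, new_list = [0, 1, 4, 9, 16]
After iteration 6: m = 5, new_list = [0, 1, 4, 9, 16, 25]
After iteration 7: m = 6, new_list = [0, 1, 4, 9, 16, 25, 36]
Loop ends.
new_list[-1] = 36

Final answer: 36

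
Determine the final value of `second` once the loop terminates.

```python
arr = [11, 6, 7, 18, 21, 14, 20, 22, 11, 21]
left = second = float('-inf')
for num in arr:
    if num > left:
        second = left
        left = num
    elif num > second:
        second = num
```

Let's trace through this code step by step.

Initialize: arr = [11, 6, 7, 18, 21, 14, 20, 22, 11, 21]
Initialize: left = -inf
Initialize: second = -inf
Entering loop: for num in arr:
After iteration 1: num = 11, left = 11, second = -inf
After iteration 2: num = 6, left = 11, second = 6
After iteration 3: num = 7, left = 11, second = 7
After iteration 4: num = 18, left = 18, second = 11
After iteration 5: num = 21, left = 21, second = 18
After iteration 6: num = 14, left = 21, second = 18
After iteration 7: num = 20, left = 21, second = 20
After iteration 8: num = 22, left = 22, second = 21
After iteration 9: num = 11, left = 22, second = 21
After iteration 10: num = 21, left = 22, second = 21
Loop ends.

Final answer: 21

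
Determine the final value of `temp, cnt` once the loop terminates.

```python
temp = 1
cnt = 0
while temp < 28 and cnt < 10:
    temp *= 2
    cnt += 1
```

Let's trace through this code step by step.

Initialize: temp = 1
Initialize: cnt = 0
Entering loop: while temp < 28 and cnt < 10:
After iteration 1: temp = 2, cnt = 1
After iteration 2: temp = 4, cnt = 2
After iteration 3: temp = 8, cnt = 3
After iteration 4: temp = 16, cnt = 4
After iteration 5: temp = 32, cnt = 5
Loop ends.

Final answer: 32, 5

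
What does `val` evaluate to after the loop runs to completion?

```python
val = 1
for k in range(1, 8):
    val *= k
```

Let's trace through this code step by step.

Initialize: val = 1
Entering loop: for k in range(1, 8):
After iteration 1: k = 1, val = 1
After iteration 2: k = 2, val = 2
After iteration 3: k = 3, val = 6
After iteration 4: k = 4, val = 24
After iteration 5: k = 5, val = 120
After iteration 6: k = 6, val = 720
After iteration 7: k = 7, val = 5040
Loop ends.

Final answer: 5040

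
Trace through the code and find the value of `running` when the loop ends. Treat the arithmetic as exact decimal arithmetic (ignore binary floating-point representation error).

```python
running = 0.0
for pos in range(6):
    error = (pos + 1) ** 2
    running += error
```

Let's trace through this code step by step.

Initialize: running = 0.0
Entering loop: for pos in range(6):
After iteration 1: pos = 0, running = 1.0, error = 1
After iteration 2: pos = 1, running = 5.0, error = 4
After iteration 3: pos = 2, running = 14.0, error = 9
After iteration 4: pos = 3, running = 30.0, error = 16
After iteration 5: pos = 4, running = 55.0, error = 25
After iteration 6: pos = 5, running = 91.0, error = 36
Loop ends.

Final answer: 91.0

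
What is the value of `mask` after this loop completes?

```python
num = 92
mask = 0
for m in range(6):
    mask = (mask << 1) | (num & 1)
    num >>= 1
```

Let's trace through this code step by step.

Initialize: num = 92
Initialize: mask = 0
Entering loop: for m in range(6):
After iteration 1: m = 0, num = 46, mask = 0
After iteration 2: m = 1, num = 23, mask = 0
After iteration 3: m = 2, num = 11, mask = 1
After iteration 4: m = 3, num = 5, mask = 3
After iteration 5: m = 4, num = 2, mask = 7
After iteration 6: m = 5, num = 1, mask = 14
Loop ends.

Final answer: 14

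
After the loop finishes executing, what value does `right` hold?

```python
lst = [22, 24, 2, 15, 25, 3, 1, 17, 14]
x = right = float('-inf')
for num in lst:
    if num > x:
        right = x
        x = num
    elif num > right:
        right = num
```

Let's trace through this code step by step.

Initialize: lst = [22, 24, 2, 15, 25, 3, 1, 17, 14]
Initialize: x = -inf
Initialize: right = -inf
Entering loop: for num in lst:
After iteration 1: num = 22, x = 22, right = -inf
After iteration 2: num = 24, x = 24, right = 22
After iteration 3: num = 2, x = 24, right = 22
After iteration 4: num = 15, x = 24, right = 22
After iteration 5: num = 25, x = 25, right = 24
After iteration 6: num = 3, x = 25, right = 24
After iteration 7: num = 1, x = 25, right = 24
After iteration 8: num = 17, x = 25, right = 24
After iteration 9: num = 14, x = 25, right = 24
Loop ends.

Final answer: 24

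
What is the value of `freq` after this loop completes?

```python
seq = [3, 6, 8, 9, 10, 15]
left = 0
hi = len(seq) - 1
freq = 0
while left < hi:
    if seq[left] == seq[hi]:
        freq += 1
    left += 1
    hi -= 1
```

Let's trace through this code step by step.

Initialize: seq = [3, 6, 8, 9, 10, 15]
Initialize: left = 0
Initialize: hi = 5
Initialize: freq = 0
Entering loop: while left < hi:
After iteration 1: left = 1, hi = 4, freq = 0
After iteration 2: left = 2, hi = 3, freq = 0
After iteration 3: left = 3, hi = 2, freq = 0
Loop ends.

Final answer: 0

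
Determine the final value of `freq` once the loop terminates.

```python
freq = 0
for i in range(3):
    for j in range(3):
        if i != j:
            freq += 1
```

Let's trace through this code step by step.

Initialize: freq = 0
Entering loop: for i in range(3):
After iteration 1: i = 0, freq = 2
After iteration 2: i = 1, freq = 4
After iteration 3: i = 2, freq = 6
Loop ends.

Final answer: 6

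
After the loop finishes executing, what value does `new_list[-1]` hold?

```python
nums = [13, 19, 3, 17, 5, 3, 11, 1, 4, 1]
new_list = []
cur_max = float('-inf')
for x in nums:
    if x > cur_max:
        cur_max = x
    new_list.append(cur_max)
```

Let's trace through this code step by step.

Initialize: nums = [13, 19, 3, 17, 5, 3, 11, 1, 4, 1]
Initialize: new_list = []
Initialize: cur_max = -inf
Entering loop: for x in nums:
After iteration 1: x = 13, new_list = [13], cur_max = 13
After iteration 2: x = 19, new_list = [13, 19], cur_max = 19
After iteration 3: x = 3, new_list = [13, 19, 19], cur_max = 19
After iteration 4: x = 17, new_list = [13, 19, 19, 19], cur_max = 19
After iteration 5: x = 5, new_list = [13, 19, 19, 19, 19], cur_max = 19
After iteration 6: x = 3, new_list = [13, 19, 19, 19, 19, 19], cur_max = 19
After iteration 7: x = 11, new_list = [13, 19, 19, 19, 19, 19, 19], cur_max = 19
After iteration 8: x = 1, new_list = [13, 19, 19, 19, 19, 19, 19, 19], cur_max = 19
After iteration 9: x = 4, new_list = [13, 19, 19, 19, 19, 19, 19, 19, 19], cur_max = 19
After iteration 10: x = 1, new_list = [13, 19, 19, 19, 19, 19, 19, 19, 19, 19], cur_max = 19
Loop ends.
new_list[-1] = 19

Final answer: 19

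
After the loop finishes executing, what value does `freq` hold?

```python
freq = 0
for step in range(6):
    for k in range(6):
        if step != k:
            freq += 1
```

Let's trace through this code step by step.

Initialize: freq = 0
Entering loop: for step in range(6):
After iteration 1: step = 0, freq = 5
After iteration 2: step = 1, freq = 10
After iteration 3: step = 2, freq = 15
After iteration 4: step = 3, freq = 20
After iteration 5: step = 4, freq = 25
After iteration 6: step = 5, freq = 30
Loop ends.

Final answer: 30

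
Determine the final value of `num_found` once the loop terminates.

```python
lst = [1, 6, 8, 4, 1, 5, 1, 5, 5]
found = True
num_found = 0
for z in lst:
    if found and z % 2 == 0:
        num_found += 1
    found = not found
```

Let's trace through this code step by step.

Initialize: lst = [1, 6, 8, 4, 1, 5, 1, 5, 5]
Initialize: found = True
Initialize: num_found = 0
Entering loop: for z in lst:
After iteration 1: z = 1, found = False, num_found = 0
After iteration 2: z = 6, found = True, num_found = 0
After iteration 3: z = 8, found = False, num_found = 1
After iteration 4: z = 4, found = True, num_found = 1
After iteration 5: z = 1, found = False, num_found = 1
After iteration 6: z = 5, found = True, num_found = 1
After iteration 7: z = 1, found = False, num_found = 1
After iteration 8: z = 5, found = True, num_found = 1
After iteration 9: z = 5, found = False, num_found = 1
Loop ends.

Final answer: 1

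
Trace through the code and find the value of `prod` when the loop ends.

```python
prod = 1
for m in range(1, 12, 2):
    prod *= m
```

Let's trace through this code step by step.

Initialize: prod = 1
Entering loop: for m in range(1, 12, 2):
After iteration 1: m = 1, prod = 1
After iteration 2: m = 3, prod = 3
After iteration 3: m = 5, prod = 15
After iteration 4: m = 7, prod = 105
After iteration 5: m = 9, prod = 945
After iteration 6: m = 11, prod = 10395
Loop ends.

Final answer: 10395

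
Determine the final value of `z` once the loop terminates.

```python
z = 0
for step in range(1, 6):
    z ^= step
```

Let's trace through this code step by step.

Initialize: z = 0
Entering loop: for step in range(1, 6):
After iteration 1: step = 1, z = 1
After iteration 2: step = 2, z = 3
After iteration 3: step = 3, z = 0
After iteration 4: step = 4, z = 4
After iteration 5: step = 5, z = 1
Loop ends.

Final answer: 1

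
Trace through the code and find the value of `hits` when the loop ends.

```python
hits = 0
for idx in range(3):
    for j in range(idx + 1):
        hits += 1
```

Let's trace through this code step by step.

Initialize: hits = 0
Entering loop: for idx in range(3):
After iteration 1: idx = 0, hits = 1, j = 0
After iteration 2: idx = 1, hits = 3, j = 1
After iteration 3: idx = 2, hits = 6, j = 2
Loop ends.

Final answer: 6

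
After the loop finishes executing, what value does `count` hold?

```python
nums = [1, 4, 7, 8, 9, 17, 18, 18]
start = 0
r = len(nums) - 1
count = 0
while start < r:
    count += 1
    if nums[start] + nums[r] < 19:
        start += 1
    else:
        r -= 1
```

Let's trace through this code step by step.

Initialize: nums = [1, 4, 7, 8, 9, 17, 18, 18]
Initialize: start = 0
Initialize: r = 7
Initialize: count = 0
Entering loop: while start < r:
After iteration 1: start = 0, r = 6, count = 1
After iteration 2: start = 0, r = 5, count = 2
After iteration 3: start = 1, r = 5, count = 3
After iteration 4: start = 1, r = 4, count = 4
After iteration 5: start = 2, r = 4, count = 5
After iteration 6: start = 3, r = 4, count = 6
After iteration 7: start = 4, r = 4, count = 7
Loop ends.

Final answer: 7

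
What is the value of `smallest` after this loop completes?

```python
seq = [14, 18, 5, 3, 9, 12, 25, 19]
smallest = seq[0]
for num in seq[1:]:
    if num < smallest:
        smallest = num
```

Let's trace through this code step by step.

Initialize: seq = [14, 18, 5, 3, 9, 12, 25, 19]
Initialize: smallest = 14
Entering loop: for num in seq[1:]:
After iteration 1: num = 18, smallest = 14
After iteration 2: num = 5, smallest = 5
After iteration 3: num = 3, smallest = 3
After iteration 4: num = 9, smallest = 3
After iteration 5: num = 12, smallest = 3
After iteration 6: num = 25, smallest = 3
After iteration 7: num = 19, smallest = 3
Loop ends.

Final answer: 3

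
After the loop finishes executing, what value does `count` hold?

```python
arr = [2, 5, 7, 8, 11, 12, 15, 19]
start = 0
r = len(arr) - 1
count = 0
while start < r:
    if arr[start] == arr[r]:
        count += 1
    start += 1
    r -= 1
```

Let's trace through this code step by step.

Initialize: arr = [2, 5, 7, 8, 11, 12, 15, 19]
Initialize: start = 0
Initialize: r = 7
Initialize: count = 0
Entering loop: while start < r:
After iteration 1: start = 1, r = 6, count = 0
After iteration 2: start = 2, r = 5, count = 0
After iteration 3: start = 3, r = 4, count = 0
After iteration 4: start = 4, r = 3, count = 0
Loop ends.

Final answer: 0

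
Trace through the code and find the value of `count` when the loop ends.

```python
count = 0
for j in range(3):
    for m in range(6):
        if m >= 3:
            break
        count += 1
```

Let's trace through this code step by step.

Initialize: count = 0
Entering loop: for j in range(3):
After iteration 1: j = 0, count = 3
After iteration 2: j = 1, count = 6
After iteration 3: j = 2, count = 9
Loop ends.

Final answer: 9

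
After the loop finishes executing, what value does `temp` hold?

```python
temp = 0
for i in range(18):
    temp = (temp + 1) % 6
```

Let's trace through this code step by step.

Initialize: temp = 0
Entering loop: for i in range(18):
After iteration 1: i = 0, temp = 1
After iteration 2: i = 1, temp = 2
After iteration 3: i = 2, temp = 3
After iteration 4: i = 3, temp = 4
After iteration 5: i = 4, temp = 5
After iteration 6: i = 5, temp = 0
After iteration 7: i = 6, temp = 1
After iteration 8: i = 7, temp = 2
After iteration 9: i = 8, temp = 3
After iteration 10: i = 9, temp = 4
After iteration 11: i = 10, temp = 5
After iteration 12: i = 11, temp = 0
After iteration 13: i = 12, temp = 1
After iteration 14: i = 13, temp = 2
After iteration 15: i = 14, temp = 3
After iteration 16: i = 15, temp = 4
After iteration 17: i = 16, temp = 5
After iteration 18: i = 17, temp = 0
Loop ends.

Final answer: 0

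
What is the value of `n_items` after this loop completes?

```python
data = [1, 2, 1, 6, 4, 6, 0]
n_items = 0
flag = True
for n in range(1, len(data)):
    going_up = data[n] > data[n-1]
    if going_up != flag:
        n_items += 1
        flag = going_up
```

Let's trace through this code step by step.

Initialize: data = [1, 2, 1, 6, 4, 6, 0]
Initialize: n_items = 0
Initialize: flag = True
Entering loop: for n in range(1, len(data)):
After iteration 1: n = 1, n_items = 0, flag = True, going_up = True
After iteration 2: n = 2, n_items = 1, flag = False, going_up = False
After iteration 3: n = 3, n_items = 2, flag = True, going_up = True
After iteration 4: n = 4, n_items = 3, flag = False, going_up = False
After iteration 5: n = 5, n_items = 4, flag = True, going_up = True
After iteration 6: n = 6, n_items = 5, flag = False, going_up = False
Loop ends.

Final answer: 5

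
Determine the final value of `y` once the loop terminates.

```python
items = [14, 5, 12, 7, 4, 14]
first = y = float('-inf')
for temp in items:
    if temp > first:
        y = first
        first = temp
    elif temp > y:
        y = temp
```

Let's trace through this code step by step.

Initialize: items = [14, 5, 12, 7, 4, 14]
Initialize: first = -inf
Initialize: y = -inf
Entering loop: for temp in items:
After iteration 1: temp = 14, first = 14, y = -inf
After iteration 2: temp = 5, first = 14, y = 5
After iteration 3: temp = 12, first = 14, y = 12
After iteration 4: temp = 7, first = 14, y = 12
After iteration 5: temp = 4, first = 14, y = 12
After iteration 6: temp = 14, first = 14, y = 14
Loop ends.

Final answer: 14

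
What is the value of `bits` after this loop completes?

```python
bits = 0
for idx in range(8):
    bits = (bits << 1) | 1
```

Let's trace through this code step by step.

Initialize: bits = 0
Entering loop: for idx in range(8):
After iteration 1: idx = 0, bits = 1
After iteration 2: idx = 1, bits = 3
After iteration 3: idx = 2, bits = 7
After iteration 4: idx = 3, bits = 15
After iteration 5: idx = 4, bits = 31
After iteration 6: idx = 5, bits = 63
After iteration 7: idx = 6, bits = 127
After iteration 8: idx = 7, bits = 255
Loop ends.

Final answer: 255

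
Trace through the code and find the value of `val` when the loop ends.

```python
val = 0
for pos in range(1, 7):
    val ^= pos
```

Let's trace through this code step by step.

Initialize: val = 0
Entering loop: for pos in range(1, 7):
After iteration 1: pos = 1, val = 1
After iteration 2: pos = 2, val = 3
After iteration 3: pos = 3, val = 0
After iteration 4: pos = 4, val = 4
After iteration 5: pos = 5, val = 1
After iteration 6: pos = 6, val = 7
Loop ends.

Final answer: 7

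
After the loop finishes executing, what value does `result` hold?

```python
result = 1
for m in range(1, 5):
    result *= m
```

Let's trace through this code step by step.

Initialize: result = 1
Entering loop: for m in range(1, 5):
After iteration 1: m = 1, result = 1
After iteration 2: m = 2, result = 2
After iteration 3: m = 3, result = 6
After iteration 4: m = 4, result = 24
Loop ends.

Final answer: 24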